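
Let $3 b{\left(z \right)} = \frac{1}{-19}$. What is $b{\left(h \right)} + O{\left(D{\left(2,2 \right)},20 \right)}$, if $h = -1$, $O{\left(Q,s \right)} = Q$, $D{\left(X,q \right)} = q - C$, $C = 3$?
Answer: $- \frac{58}{57} \approx -1.0175$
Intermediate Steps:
$D{\left(X,q \right)} = -3 + q$ ($D{\left(X,q \right)} = q - 3 = -3 + q$)
$b{\left(z \right)} = - \frac{1}{57}$ ($b{\left(z \right)} = \frac{1}{3 \left(-19\right)} = \frac{1}{3} \left(- \frac{1}{19}\right) = - \frac{1}{57}$)
$b{\left(h \right)} + O{\left(D{\left(2,2 \right)},20 \right)} = - \frac{1}{57} + \left(-3 + 2\right) = - \frac{1}{57} - 1 = - \frac{58}{57}$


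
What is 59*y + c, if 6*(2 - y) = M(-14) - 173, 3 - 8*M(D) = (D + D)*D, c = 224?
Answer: 40341/16 ≈ 2521.3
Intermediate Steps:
M(D) = 3/8 - D²/4 (M(D) = 3/8 - (D + D)*D/8 = 3/8 - 2*D*D/8 = 3/8 - D²/4)
y = 623/16 (y = 2 - ((3/8 - ¼*(-14)²) - 173)/6 = 2 - ((3/8 - ¼*196) - 173)/6 = 2 - ((3/8 - 49) - 173)/6 = 2 - (-389/8 - 173)/6 = 2 - ⅙*(-1773/8) = 2 + 591/16 = 623/16 ≈ 38.938)
59*y + c = 59*(623/16) + 224 = 36757/16 + 224 = 40341/16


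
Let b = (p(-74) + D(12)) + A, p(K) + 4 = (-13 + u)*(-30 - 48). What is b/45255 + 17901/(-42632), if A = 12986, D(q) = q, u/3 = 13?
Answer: -342607243/1929311160 ≈ -0.17758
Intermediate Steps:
u = 39 (u = 3*13 = 39)
p(K) = -2032 (p(K) = -4 + (-13 + 39)*(-30 - 48) = -4 + 26*(-78) = -4 - 2028 = -2032)
b = 10966 (b = (-2032 + 12) + 12986 = -2020 + 12986 = 10966)
b/45255 + 17901/(-42632) = 10966/45255 + 17901/(-42632) = 10966*(1/45255) + 17901*(-1/42632) = 10966/45255 - 17901/42632 = -342607243/1929311160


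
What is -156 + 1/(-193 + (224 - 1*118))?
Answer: -13573/87 ≈ -156.01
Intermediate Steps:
-156 + 1/(-193 + (224 - 1*118)) = -156 + 1/(-193 + (224 - 118)) = -156 + 1/(-193 + 106) = -156 + 1/(-87) = -156 - 1/87 = -13573/87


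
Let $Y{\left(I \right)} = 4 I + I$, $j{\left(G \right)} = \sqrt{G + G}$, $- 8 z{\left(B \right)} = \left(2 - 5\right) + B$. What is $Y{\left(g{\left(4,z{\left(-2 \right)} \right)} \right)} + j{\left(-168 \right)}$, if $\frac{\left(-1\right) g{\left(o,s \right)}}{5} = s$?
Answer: $- \frac{125}{8} + 4 i \sqrt{21} \approx -15.625 + 18.33 i$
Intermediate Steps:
$z{\left(B \right)} = \frac{3}{8} - \frac{B}{8}$ ($z{\left(B \right)} = - \frac{\left(2 - 5\right) + B}{8} = - \frac{-3 + B}{8} = \frac{3}{8} - \frac{B}{8}$)
$g{\left(o,s \right)} = - 5 s$
$j{\left(G \right)} = \sqrt{2} \sqrt{G}$ ($j{\left(G \right)} = \sqrt{2 G} = \sqrt{2} \sqrt{G}$)
$Y{\left(I \right)} = 5 I$
$Y{\left(g{\left(4,z{\left(-2 \right)} \right)} \right)} + j{\left(-168 \right)} = 5 \left(- 5 \left(\frac{3}{8} - - \frac{1}{4}\right)\right) + \sqrt{2} \sqrt{-168} = 5 \left(- 5 \left(\frac{3}{8} + \frac{1}{4}\right)\right) + \sqrt{2} \cdot 2 i \sqrt{42} = 5 \left(\left(-5\right) \frac{5}{8}\right) + 4 i \sqrt{21} = 5 \left(- \frac{25}{8}\right) + 4 i \sqrt{21} = - \frac{125}{8} + 4 i \sqrt{21}$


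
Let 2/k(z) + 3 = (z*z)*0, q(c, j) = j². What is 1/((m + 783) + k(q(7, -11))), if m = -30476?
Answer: -3/89081 ≈ -3.3677e-5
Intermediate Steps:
k(z) = -⅔ (k(z) = 2/(-3 + (z*z)*0) = 2/(-3 + z²*0) = 2/(-3 + 0) = 2/(-3) = 2*(-⅓) = -⅔)
1/((m + 783) + k(q(7, -11))) = 1/((-30476 + 783) - ⅔) = 1/(-29693 - ⅔) = 1/(-89081/3) = -3/89081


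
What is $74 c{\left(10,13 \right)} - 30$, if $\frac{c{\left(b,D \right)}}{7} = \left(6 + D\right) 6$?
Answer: $59022$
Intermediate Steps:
$c{\left(b,D \right)} = 252 + 42 D$ ($c{\left(b,D \right)} = 7 \left(6 + D\right) 6 = 7 \left(36 + 6 D\right) = 252 + 42 D$)
$74 c{\left(10,13 \right)} - 30 = 74 \left(252 + 42 \cdot 13\right) - 30 = 74 \left(252 + 546\right) - 30 = 74 \cdot 798 - 30 = 59052 - 30 = 59022$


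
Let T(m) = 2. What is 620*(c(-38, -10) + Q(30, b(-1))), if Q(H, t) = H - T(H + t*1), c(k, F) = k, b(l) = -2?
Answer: -6200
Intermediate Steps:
Q(H, t) = -2 + H (Q(H, t) = H - 1*2 = H - 2 = -2 + H)
620*(c(-38, -10) + Q(30, b(-1))) = 620*(-38 + (-2 + 30)) = 620*(-38 + 28) = 620*(-10) = -6200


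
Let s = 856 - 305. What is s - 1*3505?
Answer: -2954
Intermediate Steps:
s = 551
s - 1*3505 = 551 - 1*3505 = 551 - 3505 = -2954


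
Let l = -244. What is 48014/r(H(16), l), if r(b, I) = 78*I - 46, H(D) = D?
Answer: -24007/9539 ≈ -2.5167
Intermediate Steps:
r(b, I) = -46 + 78*I
48014/r(H(16), l) = 48014/(-46 + 78*(-244)) = 48014/(-46 - 19032) = 48014/(-19078) = 48014*(-1/19078) = -24007/9539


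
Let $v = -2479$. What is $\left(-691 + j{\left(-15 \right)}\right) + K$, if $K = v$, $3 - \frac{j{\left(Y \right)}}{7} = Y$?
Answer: $-3044$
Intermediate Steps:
$j{\left(Y \right)} = 21 - 7 Y$
$K = -2479$
$\left(-691 + j{\left(-15 \right)}\right) + K = \left(-691 + \left(21 - -105\right)\right) - 2479 = \left(-691 + \left(21 + 105\right)\right) - 2479 = \left(-691 + 126\right) - 2479 = -565 - 2479 = -3044$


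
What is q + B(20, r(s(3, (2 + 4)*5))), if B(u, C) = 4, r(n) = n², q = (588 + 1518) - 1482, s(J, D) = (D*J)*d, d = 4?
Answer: 628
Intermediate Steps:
s(J, D) = 4*D*J (s(J, D) = (D*J)*4 = 4*D*J)
q = 624 (q = 2106 - 1482 = 624)
q + B(20, r(s(3, (2 + 4)*5))) = 624 + 4 = 628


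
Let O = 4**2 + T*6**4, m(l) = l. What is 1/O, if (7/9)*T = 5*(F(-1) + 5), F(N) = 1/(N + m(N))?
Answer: 7/262552 ≈ 2.6661e-5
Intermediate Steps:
F(N) = 1/(2*N) (F(N) = 1/(N + N) = 1/(2*N))
T = 405/14 (T = 9*(5*((1/2)/(-1) + 5))/7 = 9*(5*((1/2)*(-1) + 5))/7 = 9*(5*(-1/2 + 5))/7 = 9*(5*(9/2))/7 = (9/7)*(45/2) = 405/14 ≈ 28.929)
O = 262552/7 (O = 4**2 + (405/14)*6**4 = 16 + (405/14)*1296 = 16 + 262440/7 = 262552/7 ≈ 37507.)
1/O = 1/(262552/7) = 7/262552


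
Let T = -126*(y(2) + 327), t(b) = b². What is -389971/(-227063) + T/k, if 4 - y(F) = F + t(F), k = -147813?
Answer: 22313671091/11187621073 ≈ 1.9945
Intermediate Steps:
y(F) = 4 - F - F² (y(F) = 4 - (F + F²) = 4 + (-F - F²) = 4 - F - F²)
T = -40950 (T = -126*((4 - 1*2 - 1*2²) + 327) = -126*((4 - 2 - 1*4) + 327) = -126*((4 - 2 - 4) + 327) = -126*(-2 + 327) = -126*325 = -40950)
-389971/(-227063) + T/k = -389971/(-227063) - 40950/(-147813) = -389971*(-1/227063) - 40950*(-1/147813) = 389971/227063 + 13650/49271 = 22313671091/11187621073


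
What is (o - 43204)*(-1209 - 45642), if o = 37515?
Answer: 266535339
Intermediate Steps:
(o - 43204)*(-1209 - 45642) = (37515 - 43204)*(-1209 - 45642) = -5689*(-46851) = 266535339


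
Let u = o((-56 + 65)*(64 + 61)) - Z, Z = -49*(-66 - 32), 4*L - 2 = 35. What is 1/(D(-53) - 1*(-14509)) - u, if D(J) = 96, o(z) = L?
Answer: 279992459/58420 ≈ 4792.8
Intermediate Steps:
L = 37/4 (L = ½ + (¼)*35 = ½ + 35/4 = 37/4 ≈ 9.2500)
o(z) = 37/4
Z = 4802 (Z = -49*(-98) = 4802)
u = -19171/4 (u = 37/4 - 1*4802 = 37/4 - 4802 = -19171/4 ≈ -4792.8)
1/(D(-53) - 1*(-14509)) - u = 1/(96 - 1*(-14509)) - 1*(-19171/4) = 1/(96 + 14509) + 19171/4 = 1/14605 + 19171/4 = 279992459/58420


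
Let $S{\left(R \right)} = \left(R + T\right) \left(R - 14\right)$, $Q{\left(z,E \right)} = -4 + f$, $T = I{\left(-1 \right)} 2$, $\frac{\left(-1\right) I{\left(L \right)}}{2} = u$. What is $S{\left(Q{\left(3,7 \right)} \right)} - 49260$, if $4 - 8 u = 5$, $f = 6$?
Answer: $-49290$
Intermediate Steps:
$u = - \frac{1}{8}$ ($u = \frac{1}{2} - \frac{5}{8} = - \frac{1}{8} \approx -0.125$)
$I{\left(L \right)} = \frac{1}{4}$ ($I{\left(L \right)} = \left(-2\right) \left(- \frac{1}{8}\right) = \frac{1}{4}$)
$T = \frac{1}{2}$ ($T = \frac{1}{4} \cdot 2 = \frac{1}{2} \approx 0.5$)
$Q{\left(z,E \right)} = 2$ ($Q{\left(z,E \right)} = -4 + 6 = 2$)
$S{\left(R \right)} = \left(\frac{1}{2} + R\right) \left(-14 + R\right)$ ($S{\left(R \right)} = \left(R + \frac{1}{2}\right) \left(R - 14\right) = \left(\frac{1}{2} + R\right) \left(-14 + R\right)$)
$S{\left(Q{\left(3,7 \right)} \right)} - 49260 = \left(-7 + 2^{2} - 27\right) - 49260 = \left(-7 + 4 - 27\right) - 49260 = -30 - 49260 = -49290$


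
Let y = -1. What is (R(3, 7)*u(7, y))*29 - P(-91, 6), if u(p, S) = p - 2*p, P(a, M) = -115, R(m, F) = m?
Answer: -494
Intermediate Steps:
u(p, S) = -p
(R(3, 7)*u(7, y))*29 - P(-91, 6) = (3*(-1*7))*29 - 1*(-115) = (3*(-7))*29 + 115 = -21*29 + 115 = -609 + 115 = -494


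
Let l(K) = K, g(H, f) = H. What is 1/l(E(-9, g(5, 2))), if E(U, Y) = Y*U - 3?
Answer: -1/48 ≈ -0.020833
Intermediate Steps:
E(U, Y) = -3 + U*Y (E(U, Y) = U*Y - 3 = -3 + U*Y)
1/l(E(-9, g(5, 2))) = 1/(-3 - 9*5) = 1/(-3 - 45) = 1/(-48) = -1/48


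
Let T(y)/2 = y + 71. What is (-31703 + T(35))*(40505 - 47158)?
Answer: 209509623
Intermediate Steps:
T(y) = 142 + 2*y (T(y) = 2*(y + 71) = 2*(71 + y) = 142 + 2*y)
(-31703 + T(35))*(40505 - 47158) = (-31703 + (142 + 2*35))*(40505 - 47158) = (-31703 + (142 + 70))*(-6653) = (-31703 + 212)*(-6653) = -31491*(-6653) = 209509623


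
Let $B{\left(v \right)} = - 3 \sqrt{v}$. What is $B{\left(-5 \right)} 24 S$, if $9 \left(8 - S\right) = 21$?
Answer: $- 408 i \sqrt{5} \approx - 912.32 i$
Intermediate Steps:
$S = \frac{17}{3}$ ($S = 8 - \frac{7}{3} = \frac{17}{3} \approx 5.6667$)
$B{\left(-5 \right)} 24 S = - 3 \sqrt{-5} \cdot 24 \cdot \frac{17}{3} = - 3 i \sqrt{5} \cdot 24 \cdot \frac{17}{3} = - 72 i \sqrt{5} \cdot \frac{17}{3} = - 408 i \sqrt{5}$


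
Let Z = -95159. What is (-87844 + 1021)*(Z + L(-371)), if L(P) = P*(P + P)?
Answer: -15638819229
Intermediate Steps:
L(P) = 2*P² (L(P) = P*(2*P) = 2*P²)
(-87844 + 1021)*(Z + L(-371)) = (-87844 + 1021)*(-95159 + 2*(-371)²) = -86823*(-95159 + 2*137641) = -86823*(-95159 + 275282) = -86823*180123 = -15638819229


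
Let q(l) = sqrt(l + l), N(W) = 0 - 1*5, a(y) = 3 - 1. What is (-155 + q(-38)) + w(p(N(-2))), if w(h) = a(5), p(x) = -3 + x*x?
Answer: -153 + 2*I*sqrt(19) ≈ -153.0 + 8.7178*I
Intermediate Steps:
a(y) = 2
N(W) = -5 (N(W) = 0 - 5 = -5)
p(x) = -3 + x**2
q(l) = sqrt(2)*sqrt(l) (q(l) = sqrt(2*l) = sqrt(2)*sqrt(l))
w(h) = 2
(-155 + q(-38)) + w(p(N(-2))) = (-155 + sqrt(2)*sqrt(-38)) + 2 = (-155 + sqrt(2)*(I*sqrt(38))) + 2 = (-155 + 2*I*sqrt(19)) + 2 = -153 + 2*I*sqrt(19)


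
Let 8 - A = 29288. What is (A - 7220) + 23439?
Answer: -13061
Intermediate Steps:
A = -29280 (A = 8 - 1*29288 = 8 - 29288 = -29280)
(A - 7220) + 23439 = (-29280 - 7220) + 23439 = -36500 + 23439 = -13061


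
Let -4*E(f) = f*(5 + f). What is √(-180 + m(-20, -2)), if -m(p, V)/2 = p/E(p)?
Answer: 2*I*√10155/15 ≈ 13.436*I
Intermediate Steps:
E(f) = -f*(5 + f)/4
m(p, V) = 8/(5 + p) (m(p, V) = -2*p/((-p*(5 + p)/4)) = -2*p*(-4/(p*(5 + p))) = -(-8)/(5 + p) = 8/(5 + p))
√(-180 + m(-20, -2)) = √(-180 + 8/(5 - 20)) = √(-180 + 8/(-15)) = √(-180 + 8*(-1/15)) = √(-180 - 8/15) = √(-2708/15) = 2*I*√10155/15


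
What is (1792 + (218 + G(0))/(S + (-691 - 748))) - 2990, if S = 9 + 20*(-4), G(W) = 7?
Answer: -361841/302 ≈ -1198.1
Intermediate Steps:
S = -71 (S = 9 - 80 = -71)
(1792 + (218 + G(0))/(S + (-691 - 748))) - 2990 = (1792 + (218 + 7)/(-71 + (-691 - 748))) - 2990 = (1792 + 225/(-71 - 1439)) - 2990 = (1792 + 225/(-1510)) - 2990 = (1792 + 225*(-1/1510)) - 2990 = (1792 - 45/302) - 2990 = 541139/302 - 2990 = -361841/302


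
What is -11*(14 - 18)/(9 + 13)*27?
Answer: 54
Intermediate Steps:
-11*(14 - 18)/(9 + 13)*27 = -(-44)/22*27 = -11*(-2/11)*27 = 2*27 = 54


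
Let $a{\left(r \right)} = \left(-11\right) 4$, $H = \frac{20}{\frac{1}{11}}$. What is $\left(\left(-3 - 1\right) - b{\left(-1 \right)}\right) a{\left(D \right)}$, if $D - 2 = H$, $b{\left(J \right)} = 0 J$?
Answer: $176$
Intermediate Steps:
$b{\left(J \right)} = 0$
$H = 220$ ($H = 20 \frac{1}{\frac{1}{11}} = 20 \cdot 11 = 220$)
$D = 222$ ($D = 2 + 220 = 222$)
$a{\left(r \right)} = -44$
$\left(\left(-3 - 1\right) - b{\left(-1 \right)}\right) a{\left(D \right)} = \left(\left(-3 - 1\right) - 0\right) \left(-44\right) = \left(\left(-3 - 1\right) + 0\right) \left(-44\right) = \left(-4 + 0\right) \left(-44\right) = \left(-4\right) \left(-44\right) = 176$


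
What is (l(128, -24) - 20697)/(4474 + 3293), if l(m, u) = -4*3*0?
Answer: -6899/2589 ≈ -2.6647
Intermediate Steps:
l(m, u) = 0 (l(m, u) = -12*0 = 0)
(l(128, -24) - 20697)/(4474 + 3293) = (0 - 20697)/(4474 + 3293) = -20697/7767 = -20697*1/7767 = -6899/2589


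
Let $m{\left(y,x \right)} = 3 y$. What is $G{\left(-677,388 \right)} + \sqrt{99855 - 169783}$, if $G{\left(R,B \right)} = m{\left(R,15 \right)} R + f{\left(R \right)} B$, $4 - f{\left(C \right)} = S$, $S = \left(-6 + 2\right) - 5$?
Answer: $1380031 + 2 i \sqrt{17482} \approx 1.38 \cdot 10^{6} + 264.44 i$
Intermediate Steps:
$S = -9$ ($S = -4 - 5 = -9$)
$f{\left(C \right)} = 13$ ($f{\left(C \right)} = 4 - -9 = 4 + 9 = 13$)
$G{\left(R,B \right)} = 3 R^{2} + 13 B$ ($G{\left(R,B \right)} = 3 R R + 13 B = 3 R^{2} + 13 B$)
$G{\left(-677,388 \right)} + \sqrt{99855 - 169783} = \left(3 \left(-677\right)^{2} + 13 \cdot 388\right) + \sqrt{99855 - 169783} = \left(3 \cdot 458329 + 5044\right) + \sqrt{-69928} = \left(1374987 + 5044\right) + 2 i \sqrt{17482} = 1380031 + 2 i \sqrt{17482}$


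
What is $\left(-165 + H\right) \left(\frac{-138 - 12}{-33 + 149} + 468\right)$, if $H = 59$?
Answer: $- \frac{1434657}{29} \approx -49471.0$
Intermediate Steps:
$\left(-165 + H\right) \left(\frac{-138 - 12}{-33 + 149} + 468\right) = \left(-165 + 59\right) \left(\frac{-138 - 12}{-33 + 149} + 468\right) = - 106 \left(- \frac{150}{116} + 468\right) = - 106 \left(\left(-150\right) \frac{1}{116} + 468\right) = - 106 \left(- \frac{75}{58} + 468\right) = \left(-106\right) \frac{27069}{58} = - \frac{1434657}{29}$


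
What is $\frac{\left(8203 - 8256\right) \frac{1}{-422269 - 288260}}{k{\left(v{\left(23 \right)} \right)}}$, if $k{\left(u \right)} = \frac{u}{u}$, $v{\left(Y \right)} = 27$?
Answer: $\frac{53}{710529} \approx 7.4592 \cdot 10^{-5}$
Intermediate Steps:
$k{\left(u \right)} = 1$
$\frac{\left(8203 - 8256\right) \frac{1}{-422269 - 288260}}{k{\left(v{\left(23 \right)} \right)}} = \frac{\left(8203 - 8256\right) \frac{1}{-422269 - 288260}}{1} = - \frac{53}{-710529} \cdot 1 = \left(-53\right) \left(- \frac{1}{710529}\right) 1 = \frac{53}{710529} \cdot 1 = \frac{53}{710529}$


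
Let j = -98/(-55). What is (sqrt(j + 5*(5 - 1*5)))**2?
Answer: 98/55 ≈ 1.7818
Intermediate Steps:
j = 98/55 (j = -98*(-1/55) = 98/55 ≈ 1.7818)
(sqrt(j + 5*(5 - 1*5)))**2 = (sqrt(98/55 + 5*(5 - 1*5)))**2 = (sqrt(98/55 + 5*(5 - 5)))**2 = (sqrt(98/55 + 5*0))**2 = (sqrt(98/55 + 0))**2 = (sqrt(98/55))**2 = (7*sqrt(110)/55)**2 = 98/55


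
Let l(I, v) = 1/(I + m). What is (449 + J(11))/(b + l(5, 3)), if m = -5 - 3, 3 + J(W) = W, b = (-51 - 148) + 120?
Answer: -1371/238 ≈ -5.7605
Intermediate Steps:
b = -79 (b = -199 + 120 = -79)
J(W) = -3 + W
m = -8
l(I, v) = 1/(-8 + I) (l(I, v) = 1/(I - 8) = 1/(-8 + I))
(449 + J(11))/(b + l(5, 3)) = (449 + (-3 + 11))/(-79 + 1/(-8 + 5)) = (449 + 8)/(-79 + 1/(-3)) = 457/(-79 - 1/3) = 457/(-238/3) = 457*(-3/238) = -1371/238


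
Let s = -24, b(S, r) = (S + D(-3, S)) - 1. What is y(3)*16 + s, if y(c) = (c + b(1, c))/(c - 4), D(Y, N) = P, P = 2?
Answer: -104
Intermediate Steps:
D(Y, N) = 2
b(S, r) = 1 + S (b(S, r) = (S + 2) - 1 = (2 + S) - 1 = 1 + S)
y(c) = (2 + c)/(-4 + c) (y(c) = (c + (1 + 1))/(c - 4) = (c + 2)/(-4 + c) = (2 + c)/(-4 + c))
y(3)*16 + s = ((2 + 3)/(-4 + 3))*16 - 24 = (5/(-1))*16 - 24 = -1*5*16 - 24 = -5*16 - 24 = -80 - 24 = -104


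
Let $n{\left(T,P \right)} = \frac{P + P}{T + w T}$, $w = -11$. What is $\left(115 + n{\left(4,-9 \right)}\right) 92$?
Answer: $\frac{53107}{5} \approx 10621.0$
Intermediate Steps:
$n{\left(T,P \right)} = - \frac{P}{5 T}$ ($n{\left(T,P \right)} = \frac{P + P}{T - 11 T} = \frac{2 P}{\left(-10\right) T} = 2 P \left(- \frac{1}{10 T}\right) = - \frac{P}{5 T}$)
$\left(115 + n{\left(4,-9 \right)}\right) 92 = \left(115 - - \frac{9}{5 \cdot 4}\right) 92 = \left(115 - \left(- \frac{9}{5}\right) \frac{1}{4}\right) 92 = \left(115 + \frac{9}{20}\right) 92 = \frac{2309}{20} \cdot 92 = \frac{53107}{5}$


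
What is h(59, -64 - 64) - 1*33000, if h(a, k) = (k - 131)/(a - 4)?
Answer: -1815259/55 ≈ -33005.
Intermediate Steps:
h(a, k) = (-131 + k)/(-4 + a)
h(59, -64 - 64) - 1*33000 = (-131 + (-64 - 64))/(-4 + 59) - 1*33000 = (-131 - 128)/55 - 33000 = (1/55)*(-259) - 33000 = -259/55 - 33000 = -1815259/55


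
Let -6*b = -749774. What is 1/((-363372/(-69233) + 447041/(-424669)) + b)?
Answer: 12600475233/1574637656010692 ≈ 8.0021e-6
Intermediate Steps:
b = 374887/3 (b = -⅙*(-749774) = 374887/3 ≈ 1.2496e+5)
1/((-363372/(-69233) + 447041/(-424669)) + b) = 1/((-363372/(-69233) + 447041/(-424669)) + 374887/3) = 1/((-363372*(-1/69233) + 447041*(-1/424669)) + 374887/3) = 1/((363372/69233 - 63863/60667) + 374887/3) = 1/(17623262045/4200158411 + 374887/3) = 1/(1574637656010692/12600475233) = 12600475233/1574637656010692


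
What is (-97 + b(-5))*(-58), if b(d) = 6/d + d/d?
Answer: 28188/5 ≈ 5637.6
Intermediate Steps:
b(d) = 1 + 6/d (b(d) = 6/d + 1 = 1 + 6/d)
(-97 + b(-5))*(-58) = (-97 + (6 - 5)/(-5))*(-58) = (-97 - ⅕*1)*(-58) = (-97 - ⅕)*(-58) = -486/5*(-58) = 28188/5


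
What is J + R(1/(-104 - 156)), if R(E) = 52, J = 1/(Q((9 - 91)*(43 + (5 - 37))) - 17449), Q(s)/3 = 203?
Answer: 875679/16840 ≈ 52.000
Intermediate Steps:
Q(s) = 609 (Q(s) = 3*203 = 609)
J = -1/16840 (J = 1/(609 - 17449) = 1/(-16840) = -1/16840 ≈ -5.9382e-5)
J + R(1/(-104 - 156)) = -1/16840 + 52 = 875679/16840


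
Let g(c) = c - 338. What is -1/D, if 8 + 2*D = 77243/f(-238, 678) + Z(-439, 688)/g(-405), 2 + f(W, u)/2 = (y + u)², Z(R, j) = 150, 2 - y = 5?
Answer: 1354111556/5495741575 ≈ 0.24639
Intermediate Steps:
y = -3 (y = 2 - 1*5 = 2 - 5 = -3)
g(c) = -338 + c
f(W, u) = -4 + 2*(-3 + u)²
D = -5495741575/1354111556 (D = -4 + (77243/(-4 + 2*(-3 + 678)²) + 150/(-338 - 405))/2 = -4 + (77243/(-4 + 2*675²) + 150/(-743))/2 = -4 + (77243/(-4 + 2*455625) + 150*(-1/743))/2 = -4 + (77243/(-4 + 911250) - 150/743)/2 = -4 + (77243/911246 - 150/743)/2 = -4 + (½)*(-79295351/677055778) = -4 - 79295351/1354111556 = -5495741575/1354111556 ≈ -4.0586)
-1/D = -1/(-5495741575/1354111556) = -1*(-1354111556/5495741575) = 1354111556/5495741575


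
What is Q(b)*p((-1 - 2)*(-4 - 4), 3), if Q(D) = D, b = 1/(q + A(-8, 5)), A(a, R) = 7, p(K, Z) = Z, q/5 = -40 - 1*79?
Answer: -1/196 ≈ -0.0051020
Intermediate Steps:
q = -595 (q = 5*(-40 - 1*79) = 5*(-40 - 79) = 5*(-119) = -595)
b = -1/588 (b = 1/(-595 + 7) = 1/(-588) = -1/588 ≈ -0.0017007)
Q(b)*p((-1 - 2)*(-4 - 4), 3) = -1/588*3 = -1/196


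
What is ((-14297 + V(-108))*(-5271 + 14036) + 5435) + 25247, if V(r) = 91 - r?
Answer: -123538288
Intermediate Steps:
((-14297 + V(-108))*(-5271 + 14036) + 5435) + 25247 = ((-14297 + (91 - 1*(-108)))*(-5271 + 14036) + 5435) + 25247 = ((-14297 + (91 + 108))*8765 + 5435) + 25247 = ((-14297 + 199)*8765 + 5435) + 25247 = (-14098*8765 + 5435) + 25247 = (-123568970 + 5435) + 25247 = -123563535 + 25247 = -123538288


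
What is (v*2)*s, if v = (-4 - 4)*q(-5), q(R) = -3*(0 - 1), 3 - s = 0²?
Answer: -144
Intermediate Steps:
s = 3 (s = 3 - 1*0² = 3 - 1*0 = 3 + 0 = 3)
q(R) = 3 (q(R) = -3*(-1) = 3)
v = -24 (v = (-4 - 4)*3 = -8*3 = -24)
(v*2)*s = -24*2*3 = -48*3 = -144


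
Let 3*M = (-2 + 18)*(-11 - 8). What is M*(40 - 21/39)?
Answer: -51984/13 ≈ -3998.8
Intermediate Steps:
M = -304/3 (M = ((-2 + 18)*(-11 - 8))/3 = (16*(-19))/3 = (1/3)*(-304) = -304/3 ≈ -101.33)
M*(40 - 21/39) = -304*(40 - 21/39)/3 = -304*(40 - 21*1/39)/3 = -304*(40 - 7/13)/3 = -304/3*513/13 = -51984/13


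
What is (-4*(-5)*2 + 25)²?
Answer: 4225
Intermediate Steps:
(-4*(-5)*2 + 25)² = (20*2 + 25)² = (40 + 25)² = 65² = 4225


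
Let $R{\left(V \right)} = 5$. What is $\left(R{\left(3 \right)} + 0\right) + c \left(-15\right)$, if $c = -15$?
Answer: $230$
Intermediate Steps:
$\left(R{\left(3 \right)} + 0\right) + c \left(-15\right) = \left(5 + 0\right) - -225 = 5 + 225 = 230$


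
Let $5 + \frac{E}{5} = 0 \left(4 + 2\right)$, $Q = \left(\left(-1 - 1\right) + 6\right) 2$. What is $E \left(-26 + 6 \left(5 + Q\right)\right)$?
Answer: $-1300$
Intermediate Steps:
$Q = 8$ ($Q = \left(-2 + 6\right) 2 = 4 \cdot 2 = 8$)
$E = -25$ ($E = -25 + 5 \cdot 0 \left(4 + 2\right) = -25 + 5 \cdot 0 \cdot 6 = -25 + 5 \cdot 0 = -25 + 0 = -25$)
$E \left(-26 + 6 \left(5 + Q\right)\right) = - 25 \left(-26 + 6 \left(5 + 8\right)\right) = - 25 \left(-26 + 6 \cdot 13\right) = - 25 \left(-26 + 78\right) = \left(-25\right) 52 = -1300$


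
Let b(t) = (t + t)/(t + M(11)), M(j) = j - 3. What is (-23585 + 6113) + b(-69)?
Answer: -1065654/61 ≈ -17470.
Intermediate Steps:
M(j) = -3 + j
b(t) = 2*t/(8 + t) (b(t) = (t + t)/(t + (-3 + 11)) = (2*t)/(t + 8) = (2*t)/(8 + t) = 2*t/(8 + t))
(-23585 + 6113) + b(-69) = (-23585 + 6113) + 2*(-69)/(8 - 69) = -17472 + 2*(-69)/(-61) = -17472 + 2*(-69)*(-1/61) = -17472 + 138/61 = -1065654/61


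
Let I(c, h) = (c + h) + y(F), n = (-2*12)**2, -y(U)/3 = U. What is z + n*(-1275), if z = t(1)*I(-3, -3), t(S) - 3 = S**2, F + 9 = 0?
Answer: -734316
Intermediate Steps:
F = -9 (F = -9 + 0 = -9)
y(U) = -3*U
n = 576 (n = (-24)**2 = 576)
I(c, h) = 27 + c + h (I(c, h) = (c + h) - 3*(-9) = (c + h) + 27 = 27 + c + h)
t(S) = 3 + S**2
z = 84 (z = (3 + 1**2)*(27 - 3 - 3) = (3 + 1)*21 = 4*21 = 84)
z + n*(-1275) = 84 + 576*(-1275) = 84 - 734400 = -734316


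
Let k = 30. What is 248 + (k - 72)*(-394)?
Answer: 16796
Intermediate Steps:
248 + (k - 72)*(-394) = 248 + (30 - 72)*(-394) = 248 - 42*(-394) = 248 + 16548 = 16796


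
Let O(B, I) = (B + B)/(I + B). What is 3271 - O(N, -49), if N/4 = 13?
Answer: 9709/3 ≈ 3236.3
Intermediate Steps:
N = 52 (N = 4*13 = 52)
O(B, I) = 2*B/(B + I) (O(B, I) = (2*B)/(B + I) = 2*B/(B + I))
3271 - O(N, -49) = 3271 - 2*52/(52 - 49) = 3271 - 2*52/3 = 3271 - 1*104/3 = 3271 - 104/3 = 9709/3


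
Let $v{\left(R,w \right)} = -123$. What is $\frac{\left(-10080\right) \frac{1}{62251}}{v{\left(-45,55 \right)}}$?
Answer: $\frac{480}{364613} \approx 0.0013165$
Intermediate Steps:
$\frac{\left(-10080\right) \frac{1}{62251}}{v{\left(-45,55 \right)}} = \frac{\left(-10080\right) \frac{1}{62251}}{-123} = \left(-10080\right) \frac{1}{62251} \left(- \frac{1}{123}\right) = \left(- \frac{1440}{8893}\right) \left(- \frac{1}{123}\right) = \frac{480}{364613}$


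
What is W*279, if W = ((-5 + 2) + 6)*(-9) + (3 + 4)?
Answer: -5580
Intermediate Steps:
W = -20 (W = (-3 + 6)*(-9) + 7 = 3*(-9) + 7 = -27 + 7 = -20)
W*279 = -20*279 = -5580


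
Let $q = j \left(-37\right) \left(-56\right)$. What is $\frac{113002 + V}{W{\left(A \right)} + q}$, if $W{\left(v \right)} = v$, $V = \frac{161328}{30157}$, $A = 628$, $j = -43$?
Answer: $- \frac{1703981321}{1333964738} \approx -1.2774$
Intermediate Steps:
$V = \frac{161328}{30157}$ ($V = 161328 \cdot \frac{1}{30157} = \frac{161328}{30157} \approx 5.3496$)
$q = -89096$ ($q = \left(-43\right) \left(-37\right) \left(-56\right) = 1591 \left(-56\right) = -89096$)
$\frac{113002 + V}{W{\left(A \right)} + q} = \frac{113002 + \frac{161328}{30157}}{628 - 89096} = \frac{3407962642}{30157 \left(-88468\right)} = \frac{3407962642}{30157} \left(- \frac{1}{88468}\right) = - \frac{1703981321}{1333964738}$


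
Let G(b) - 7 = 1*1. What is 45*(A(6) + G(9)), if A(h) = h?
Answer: 630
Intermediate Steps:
G(b) = 8 (G(b) = 7 + 1*1 = 7 + 1 = 8)
45*(A(6) + G(9)) = 45*(6 + 8) = 45*14 = 630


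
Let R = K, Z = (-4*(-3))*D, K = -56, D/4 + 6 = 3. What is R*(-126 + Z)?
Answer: 15120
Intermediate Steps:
D = -12 (D = -24 + 4*3 = -24 + 12 = -12)
Z = -144 (Z = -4*(-3)*(-12) = 12*(-12) = -144)
R = -56
R*(-126 + Z) = -56*(-126 - 144) = -56*(-270) = 15120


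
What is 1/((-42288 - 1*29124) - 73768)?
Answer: -1/145180 ≈ -6.8880e-6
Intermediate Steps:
1/((-42288 - 1*29124) - 73768) = 1/((-42288 - 29124) - 73768) = 1/(-71412 - 73768) = 1/(-145180) = -1/145180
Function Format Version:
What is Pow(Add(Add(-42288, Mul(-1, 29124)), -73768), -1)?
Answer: Rational(-1, 145180) ≈ -6.8880e-6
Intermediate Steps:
Pow(Add(Add(-42288, Mul(-1, 29124)), -73768), -1) = Pow(Add(Add(-42288, -29124), -73768), -1) = Pow(Add(-71412, -73768), -1) = Pow(-145180, -1) = Rational(-1, 145180)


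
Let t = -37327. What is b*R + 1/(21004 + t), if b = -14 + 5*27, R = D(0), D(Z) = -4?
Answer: -7900333/16323 ≈ -484.00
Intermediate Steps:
R = -4
b = 121 (b = -14 + 135 = 121)
b*R + 1/(21004 + t) = 121*(-4) + 1/(21004 - 37327) = -484 + 1/(-16323) = -484 - 1/16323 = -7900333/16323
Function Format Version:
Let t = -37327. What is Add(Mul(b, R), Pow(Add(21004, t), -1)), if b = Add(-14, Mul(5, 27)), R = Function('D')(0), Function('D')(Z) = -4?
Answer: Rational(-7900333, 16323) ≈ -484.00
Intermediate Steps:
R = -4
b = 121 (b = Add(-14, 135) = 121)
Add(Mul(b, R), Pow(Add(21004, t), -1)) = Add(Mul(121, -4), Pow(Add(21004, -37327), -1)) = Add(-484, Pow(-16323, -1)) = Add(-484, Rational(-1, 16323)) = Rational(-7900333, 16323)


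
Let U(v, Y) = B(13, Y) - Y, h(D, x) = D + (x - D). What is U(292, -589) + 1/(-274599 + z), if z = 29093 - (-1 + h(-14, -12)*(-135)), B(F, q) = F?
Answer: 148769249/247125 ≈ 602.00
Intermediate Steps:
h(D, x) = x
z = 27474 (z = 29093 - (-1 - 12*(-135)) = 29093 - (-1 + 1620) = 29093 - 1*1619 = 29093 - 1619 = 27474)
U(v, Y) = 13 - Y
U(292, -589) + 1/(-274599 + z) = (13 - 1*(-589)) + 1/(-274599 + 27474) = (13 + 589) + 1/(-247125) = 602 - 1/247125 = 148769249/247125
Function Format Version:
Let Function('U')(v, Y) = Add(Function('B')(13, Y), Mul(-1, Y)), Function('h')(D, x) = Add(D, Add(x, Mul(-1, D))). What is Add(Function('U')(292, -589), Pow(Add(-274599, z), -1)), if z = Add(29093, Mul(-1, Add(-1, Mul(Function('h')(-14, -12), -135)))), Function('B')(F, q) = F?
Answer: Rational(148769249, 247125) ≈ 602.00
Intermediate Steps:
Function('h')(D, x) = x
z = 27474 (z = Add(29093, Mul(-1, Add(-1, Mul(-12, -135)))) = Add(29093, Mul(-1, Add(-1, 1620))) = Add(29093, Mul(-1, 1619)) = Add(29093, -1619) = 27474)
Function('U')(v, Y) = Add(13, Mul(-1, Y))
Add(Function('U')(292, -589), Pow(Add(-274599, z), -1)) = Add(Add(13, Mul(-1, -589)), Pow(Add(-274599, 27474), -1)) = Add(Add(13, 589), Pow(-247125, -1)) = Add(602, Rational(-1, 247125)) = Rational(148769249, 247125)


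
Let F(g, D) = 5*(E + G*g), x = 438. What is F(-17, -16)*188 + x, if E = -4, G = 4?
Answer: -67242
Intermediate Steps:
F(g, D) = -20 + 20*g (F(g, D) = 5*(-4 + 4*g) = -20 + 20*g)
F(-17, -16)*188 + x = (-20 + 20*(-17))*188 + 438 = (-20 - 340)*188 + 438 = -360*188 + 438 = -67680 + 438 = -67242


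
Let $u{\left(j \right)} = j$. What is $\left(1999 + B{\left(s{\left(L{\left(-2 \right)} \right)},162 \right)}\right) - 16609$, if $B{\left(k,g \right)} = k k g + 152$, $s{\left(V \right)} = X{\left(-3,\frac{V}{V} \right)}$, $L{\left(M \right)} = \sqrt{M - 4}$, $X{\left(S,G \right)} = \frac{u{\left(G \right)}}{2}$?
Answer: $- \frac{28835}{2} \approx -14418.0$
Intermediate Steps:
$X{\left(S,G \right)} = \frac{G}{2}$
$L{\left(M \right)} = \sqrt{-4 + M}$
$s{\left(V \right)} = \frac{1}{2}$ ($s{\left(V \right)} = \frac{V \frac{1}{V}}{2} = \frac{1}{2} \cdot 1 = \frac{1}{2}$)
$B{\left(k,g \right)} = 152 + g k^{2}$ ($B{\left(k,g \right)} = k^{2} g + 152 = g k^{2} + 152 = 152 + g k^{2}$)
$\left(1999 + B{\left(s{\left(L{\left(-2 \right)} \right)},162 \right)}\right) - 16609 = \left(1999 + \left(152 + \frac{162}{4}\right)\right) - 16609 = \left(1999 + \left(152 + 162 \cdot \frac{1}{4}\right)\right) - 16609 = \left(1999 + \left(152 + \frac{81}{2}\right)\right) - 16609 = \left(1999 + \frac{385}{2}\right) - 16609 = \frac{4383}{2} - 16609 = - \frac{28835}{2}$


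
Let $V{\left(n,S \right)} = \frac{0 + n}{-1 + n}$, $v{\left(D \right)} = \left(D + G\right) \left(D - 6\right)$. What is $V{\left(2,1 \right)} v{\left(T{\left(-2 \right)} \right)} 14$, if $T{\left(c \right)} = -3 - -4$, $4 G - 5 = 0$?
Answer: $-315$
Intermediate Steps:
$G = \frac{5}{4}$ ($G = \frac{5}{4} + \frac{1}{4} \cdot 0 = \frac{5}{4} + 0 = \frac{5}{4} \approx 1.25$)
$T{\left(c \right)} = 1$ ($T{\left(c \right)} = -3 + 4 = 1$)
$v{\left(D \right)} = \left(-6 + D\right) \left(\frac{5}{4} + D\right)$ ($v{\left(D \right)} = \left(D + \frac{5}{4}\right) \left(D - 6\right) = \left(\frac{5}{4} + D\right) \left(-6 + D\right) = \left(-6 + D\right) \left(\frac{5}{4} + D\right)$)
$V{\left(n,S \right)} = \frac{n}{-1 + n}$
$V{\left(2,1 \right)} v{\left(T{\left(-2 \right)} \right)} 14 = \frac{2}{-1 + 2} \left(- \frac{15}{2} + 1^{2} - \frac{19}{4}\right) 14 = \frac{2}{1} \left(- \frac{15}{2} + 1 - \frac{19}{4}\right) 14 = 2 \cdot 1 \left(- \frac{45}{4}\right) 14 = 2 \left(- \frac{45}{4}\right) 14 = \left(- \frac{45}{2}\right) 14 = -315$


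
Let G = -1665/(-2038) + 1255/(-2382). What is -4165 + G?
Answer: -5054412700/1213629 ≈ -4164.7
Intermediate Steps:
G = 352085/1213629 (G = -1665*(-1/2038) + 1255*(-1/2382) = 1665/2038 - 1255/2382 = 352085/1213629 ≈ 0.29011)
-4165 + G = -4165 + 352085/1213629 = -5054412700/1213629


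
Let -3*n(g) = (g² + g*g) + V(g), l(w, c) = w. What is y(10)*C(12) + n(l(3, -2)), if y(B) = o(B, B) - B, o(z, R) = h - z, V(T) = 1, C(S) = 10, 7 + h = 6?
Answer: -649/3 ≈ -216.33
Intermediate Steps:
h = -1 (h = -7 + 6 = -1)
n(g) = -⅓ - 2*g²/3 (n(g) = -((g² + g*g) + 1)/3 = -((g² + g²) + 1)/3 = -(2*g² + 1)/3 = -(1 + 2*g²)/3 = -⅓ - 2*g²/3)
o(z, R) = -1 - z
y(B) = -1 - 2*B (y(B) = (-1 - B) - B = -1 - 2*B)
y(10)*C(12) + n(l(3, -2)) = (-1 - 2*10)*10 + (-⅓ - ⅔*3²) = (-1 - 20)*10 + (-⅓ - ⅔*9) = -21*10 + (-⅓ - 6) = -210 - 19/3 = -649/3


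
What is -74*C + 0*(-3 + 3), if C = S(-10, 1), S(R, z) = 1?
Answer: -74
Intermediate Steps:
C = 1
-74*C + 0*(-3 + 3) = -74*1 + 0*(-3 + 3) = -74 + 0*0 = -74 + 0 = -74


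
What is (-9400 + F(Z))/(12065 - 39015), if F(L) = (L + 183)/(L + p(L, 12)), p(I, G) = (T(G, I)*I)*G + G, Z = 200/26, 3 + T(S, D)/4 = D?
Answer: 2783570973/7980649600 ≈ 0.34879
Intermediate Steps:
T(S, D) = -12 + 4*D
Z = 100/13 (Z = 200*(1/26) = 100/13 ≈ 7.6923)
p(I, G) = G + G*I*(-12 + 4*I) (p(I, G) = ((-12 + 4*I)*I)*G + G = (I*(-12 + 4*I))*G + G = G*I*(-12 + 4*I) + G = G + G*I*(-12 + 4*I))
F(L) = (183 + L)/(12 + L + 48*L*(-3 + L)) (F(L) = (L + 183)/(L + 12*(1 + 4*L*(-3 + L))) = (183 + L)/(L + (12 + 48*L*(-3 + L))) = (183 + L)/(12 + L + 48*L*(-3 + L)))
(-9400 + F(Z))/(12065 - 39015) = (-9400 + (183 + 100/13)/(12 + 100/13 + 48*(100/13)*(-3 + 100/13)))/(12065 - 39015) = (-9400 + (2479/13)/(12 + 100/13 + 48*(100/13)*(61/13)))/(-26950) = (-9400 + (2479/13)/(12 + 100/13 + 292800/169))*(-1/26950) = (-9400 + (2479/13)/(296128/169))*(-1/26950) = (-9400 + (169/296128)*(2479/13))*(-1/26950) = (-9400 + 32227/296128)*(-1/26950) = -2783570973/296128*(-1/26950) = 2783570973/7980649600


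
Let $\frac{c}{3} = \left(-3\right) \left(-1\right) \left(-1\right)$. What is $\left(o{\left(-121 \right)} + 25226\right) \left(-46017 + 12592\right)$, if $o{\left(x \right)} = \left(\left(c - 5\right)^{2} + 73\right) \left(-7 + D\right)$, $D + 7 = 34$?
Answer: $-1023005550$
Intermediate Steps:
$D = 27$ ($D = -7 + 34 = 27$)
$c = -9$ ($c = 3 \left(-3\right) \left(-1\right) \left(-1\right) = 3 \cdot 3 \left(-1\right) = 3 \left(-3\right) = -9$)
$o{\left(x \right)} = 5380$ ($o{\left(x \right)} = \left(\left(-9 - 5\right)^{2} + 73\right) \left(-7 + 27\right) = \left(\left(-14\right)^{2} + 73\right) 20 = \left(196 + 73\right) 20 = 269 \cdot 20 = 5380$)
$\left(o{\left(-121 \right)} + 25226\right) \left(-46017 + 12592\right) = \left(5380 + 25226\right) \left(-46017 + 12592\right) = 30606 \left(-33425\right) = -1023005550$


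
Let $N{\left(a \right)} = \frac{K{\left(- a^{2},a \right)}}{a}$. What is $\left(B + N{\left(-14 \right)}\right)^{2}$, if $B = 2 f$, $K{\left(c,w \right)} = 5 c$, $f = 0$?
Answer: $4900$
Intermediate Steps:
$N{\left(a \right)} = - 5 a$ ($N{\left(a \right)} = \frac{5 \left(- a^{2}\right)}{a} = \frac{\left(-5\right) a^{2}}{a} = - 5 a$)
$B = 0$ ($B = 2 \cdot 0 = 0$)
$\left(B + N{\left(-14 \right)}\right)^{2} = \left(0 - -70\right)^{2} = \left(0 + 70\right)^{2} = 70^{2} = 4900$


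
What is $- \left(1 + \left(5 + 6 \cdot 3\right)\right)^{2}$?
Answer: $-576$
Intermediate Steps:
$- \left(1 + \left(5 + 6 \cdot 3\right)\right)^{2} = - \left(1 + \left(5 + 18\right)\right)^{2} = - \left(1 + 23\right)^{2} = - 24^{2} = \left(-1\right) 576 = -576$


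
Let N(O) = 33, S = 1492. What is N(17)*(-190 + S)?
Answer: 42966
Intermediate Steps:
N(17)*(-190 + S) = 33*(-190 + 1492) = 33*1302 = 42966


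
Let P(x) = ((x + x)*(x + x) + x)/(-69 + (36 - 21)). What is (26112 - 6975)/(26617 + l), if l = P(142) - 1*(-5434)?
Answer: 516699/824978 ≈ 0.62632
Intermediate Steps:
P(x) = -2*x**2/27 - x/54 (P(x) = ((2*x)*(2*x) + x)/(-69 + 15) = (4*x**2 + x)/(-54) = (x + 4*x**2)*(-1/54) = -2*x**2/27 - x/54)
l = 106319/27 (l = -1/54*142*(1 + 4*142) - 1*(-5434) = -1/54*142*(1 + 568) + 5434 = -1/54*142*569 + 5434 = -40399/27 + 5434 = 106319/27 ≈ 3937.7)
(26112 - 6975)/(26617 + l) = (26112 - 6975)/(26617 + 106319/27) = 19137/(824978/27) = 19137*(27/824978) = 516699/824978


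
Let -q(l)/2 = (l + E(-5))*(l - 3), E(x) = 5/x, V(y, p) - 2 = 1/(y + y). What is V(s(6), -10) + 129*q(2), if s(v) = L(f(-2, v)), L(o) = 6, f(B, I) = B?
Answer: 3121/12 ≈ 260.08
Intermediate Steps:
s(v) = 6
V(y, p) = 2 + 1/(2*y) (V(y, p) = 2 + 1/(y + y) = 2 + 1/(2*y))
q(l) = -2*(-1 + l)*(-3 + l) (q(l) = -2*(l + 5/(-5))*(l - 3) = -2*(l + 5*(-⅕))*(-3 + l) = -2*(l - 1)*(-3 + l) = -2*(-1 + l)*(-3 + l))
V(s(6), -10) + 129*q(2) = (2 + (½)/6) + 129*(-6 - 2*2² + 8*2) = (2 + (½)*(⅙)) + 129*(-6 - 2*4 + 16) = (2 + 1/12) + 129*(-6 - 8 + 16) = 25/12 + 129*2 = 25/12 + 258 = 3121/12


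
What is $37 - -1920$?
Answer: $1957$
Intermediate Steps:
$37 - -1920 = 37 + 1920 = 1957$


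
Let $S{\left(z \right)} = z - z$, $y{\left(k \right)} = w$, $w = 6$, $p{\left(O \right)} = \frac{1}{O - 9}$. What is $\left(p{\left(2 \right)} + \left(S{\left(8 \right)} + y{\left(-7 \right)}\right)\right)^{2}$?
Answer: $\frac{1681}{49} \approx 34.306$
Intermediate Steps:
$p{\left(O \right)} = \frac{1}{-9 + O}$
$y{\left(k \right)} = 6$
$S{\left(z \right)} = 0$
$\left(p{\left(2 \right)} + \left(S{\left(8 \right)} + y{\left(-7 \right)}\right)\right)^{2} = \left(\frac{1}{-9 + 2} + \left(0 + 6\right)\right)^{2} = \left(\frac{1}{-7} + 6\right)^{2} = \left(- \frac{1}{7} + 6\right)^{2} = \left(\frac{41}{7}\right)^{2} = \frac{1681}{49}$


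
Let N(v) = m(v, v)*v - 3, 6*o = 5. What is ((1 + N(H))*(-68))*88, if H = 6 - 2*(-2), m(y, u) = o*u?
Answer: -1460096/3 ≈ -4.8670e+5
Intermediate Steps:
o = 5/6 (o = (1/6)*5 = 5/6 ≈ 0.83333)
m(y, u) = 5*u/6
H = 10 (H = 6 + 4 = 10)
N(v) = -3 + 5*v**2/6 (N(v) = (5*v/6)*v - 3 = 5*v**2/6 - 3 = -3 + 5*v**2/6)
((1 + N(H))*(-68))*88 = ((1 + (-3 + (5/6)*10**2))*(-68))*88 = ((1 + (-3 + (5/6)*100))*(-68))*88 = ((1 + (-3 + 250/3))*(-68))*88 = ((1 + 241/3)*(-68))*88 = ((244/3)*(-68))*88 = -16592/3*88 = -1460096/3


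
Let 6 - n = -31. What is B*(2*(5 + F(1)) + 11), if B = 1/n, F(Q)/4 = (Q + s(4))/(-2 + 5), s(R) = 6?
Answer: 119/111 ≈ 1.0721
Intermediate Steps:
n = 37 (n = 6 - 1*(-31) = 6 + 31 = 37)
F(Q) = 8 + 4*Q/3 (F(Q) = 4*((Q + 6)/(-2 + 5)) = 4*((6 + Q)/3) = 4*((6 + Q)*(⅓)) = 4*(2 + Q/3) = 8 + 4*Q/3)
B = 1/37 ≈ 0.027027
B*(2*(5 + F(1)) + 11) = (2*(5 + (8 + (4/3)*1)) + 11)/37 = (2*(5 + (8 + 4/3)) + 11)/37 = (2*(5 + 28/3) + 11)/37 = (2*(43/3) + 11)/37 = (86/3 + 11)/37 = (1/37)*(119/3) = 119/111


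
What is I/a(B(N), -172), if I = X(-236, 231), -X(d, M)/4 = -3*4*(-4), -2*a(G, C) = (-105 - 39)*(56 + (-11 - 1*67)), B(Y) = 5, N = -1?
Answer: 4/33 ≈ 0.12121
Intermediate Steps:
a(G, C) = -1584 (a(G, C) = -(-105 - 39)*(56 + (-11 - 1*67))/2 = -(-72)*(56 + (-11 - 67)) = -(-72)*(56 - 78) = -(-72)*(-22) = -½*3168 = -1584)
X(d, M) = -192 (X(d, M) = -4*(-3*4)*(-4) = -(-48)*(-4) = -4*48 = -192)
I = -192
I/a(B(N), -172) = -192/(-1584) = -192*(-1/1584) = 4/33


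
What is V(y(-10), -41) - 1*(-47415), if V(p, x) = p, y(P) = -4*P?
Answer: 47455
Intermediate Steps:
V(y(-10), -41) - 1*(-47415) = -4*(-10) - 1*(-47415) = 40 + 47415 = 47455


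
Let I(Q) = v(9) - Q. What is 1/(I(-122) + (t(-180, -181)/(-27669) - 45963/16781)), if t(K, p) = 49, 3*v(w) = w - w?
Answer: 464313489/55373673142 ≈ 0.0083851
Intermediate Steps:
v(w) = 0 (v(w) = (w - w)/3 = (⅓)*0 = 0)
I(Q) = -Q (I(Q) = 0 - Q = -Q)
1/(I(-122) + (t(-180, -181)/(-27669) - 45963/16781)) = 1/(-1*(-122) + (49/(-27669) - 45963/16781)) = 1/(122 + (49*(-1/27669) - 45963*1/16781)) = 1/(122 + (-49/27669 - 45963/16781)) = 1/(122 - 1272572516/464313489) = 1/(55373673142/464313489) = 464313489/55373673142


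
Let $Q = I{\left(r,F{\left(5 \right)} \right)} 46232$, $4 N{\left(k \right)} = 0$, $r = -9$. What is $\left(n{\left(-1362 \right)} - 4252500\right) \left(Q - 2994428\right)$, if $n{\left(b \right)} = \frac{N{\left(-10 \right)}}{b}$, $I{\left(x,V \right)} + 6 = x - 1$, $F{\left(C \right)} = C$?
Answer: $15879430350000$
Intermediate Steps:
$I{\left(x,V \right)} = -7 + x$ ($I{\left(x,V \right)} = -6 + \left(x - 1\right) = -6 + \left(-1 + x\right) = -7 + x$)
$N{\left(k \right)} = 0$ ($N{\left(k \right)} = \frac{1}{4} \cdot 0 = 0$)
$Q = -739712$ ($Q = \left(-7 - 9\right) 46232 = \left(-16\right) 46232 = -739712$)
$n{\left(b \right)} = 0$ ($n{\left(b \right)} = \frac{0}{b} = 0$)
$\left(n{\left(-1362 \right)} - 4252500\right) \left(Q - 2994428\right) = \left(0 - 4252500\right) \left(-739712 - 2994428\right) = \left(-4252500\right) \left(-3734140\right) = 15879430350000$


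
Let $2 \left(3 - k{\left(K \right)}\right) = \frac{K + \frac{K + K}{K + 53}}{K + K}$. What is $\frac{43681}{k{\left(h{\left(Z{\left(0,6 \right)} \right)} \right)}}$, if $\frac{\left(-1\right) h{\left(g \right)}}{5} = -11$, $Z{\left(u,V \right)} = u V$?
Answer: $\frac{9435096}{593} \approx 15911.0$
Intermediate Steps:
$Z{\left(u,V \right)} = V u$
$h{\left(g \right)} = 55$ ($h{\left(g \right)} = \left(-5\right) \left(-11\right) = 55$)
$k{\left(K \right)} = 3 - \frac{K + \frac{2 K}{53 + K}}{4 K}$ ($k{\left(K \right)} = 3 - \frac{\left(K + \frac{K + K}{K + 53}\right) \frac{1}{K + K}}{2} = 3 - \frac{\left(K + \frac{2 K}{53 + K}\right) \frac{1}{2 K}}{2} = 3 - \frac{\frac{1}{2} \frac{1}{K} \left(K + \frac{2 K}{53 + K}\right)}{2} = 3 - \frac{K + \frac{2 K}{53 + K}}{4 K}$)
$\frac{43681}{k{\left(h{\left(Z{\left(0,6 \right)} \right)} \right)}} = \frac{43681}{\frac{1}{4} \frac{1}{53 + 55} \left(581 + 11 \cdot 55\right)} = \frac{43681}{\frac{1}{4} \cdot \frac{1}{108} \left(581 + 605\right)} = \frac{43681}{\frac{1}{4} \cdot \frac{1}{108} \cdot 1186} = \frac{43681}{\frac{593}{216}} = 43681 \cdot \frac{216}{593} = \frac{9435096}{593}$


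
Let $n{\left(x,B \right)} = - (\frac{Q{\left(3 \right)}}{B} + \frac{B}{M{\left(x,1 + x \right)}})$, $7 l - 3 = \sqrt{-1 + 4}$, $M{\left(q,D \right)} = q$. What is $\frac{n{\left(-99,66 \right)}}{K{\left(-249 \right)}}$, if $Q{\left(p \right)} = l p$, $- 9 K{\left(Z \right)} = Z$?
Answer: $\frac{299}{12782} - \frac{3 \sqrt{3}}{12782} \approx 0.022986$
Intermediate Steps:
$K{\left(Z \right)} = - \frac{Z}{9}$
$l = \frac{3}{7} + \frac{\sqrt{3}}{7}$ ($l = \frac{3}{7} + \frac{\sqrt{-1 + 4}}{7} = \frac{3}{7} + \frac{\sqrt{3}}{7} \approx 0.67601$)
$Q{\left(p \right)} = p \left(\frac{3}{7} + \frac{\sqrt{3}}{7}\right)$ ($Q{\left(p \right)} = \left(\frac{3}{7} + \frac{\sqrt{3}}{7}\right) p = p \left(\frac{3}{7} + \frac{\sqrt{3}}{7}\right)$)
$n{\left(x,B \right)} = - \frac{B}{x} - \frac{\frac{9}{7} + \frac{3 \sqrt{3}}{7}}{B}$ ($n{\left(x,B \right)} = - (\frac{\frac{1}{7} \cdot 3 \left(3 + \sqrt{3}\right)}{B} + \frac{B}{x}) = - (\frac{\frac{9}{7} + \frac{3 \sqrt{3}}{7}}{B} + \frac{B}{x}) = - (\frac{B}{x} + \frac{\frac{9}{7} + \frac{3 \sqrt{3}}{7}}{B}) = - \frac{B}{x} - \frac{\frac{9}{7} + \frac{3 \sqrt{3}}{7}}{B}$)
$\frac{n{\left(-99,66 \right)}}{K{\left(-249 \right)}} = \frac{\frac{1}{66} \frac{1}{-99} \left(- 66^{2} + \frac{3}{7} \left(-99\right) \left(-3 - \sqrt{3}\right)\right)}{\left(- \frac{1}{9}\right) \left(-249\right)} = \frac{\frac{1}{66} \left(- \frac{1}{99}\right) \left(\left(-1\right) 4356 + \left(\frac{891}{7} + \frac{297 \sqrt{3}}{7}\right)\right)}{\frac{83}{3}} = \frac{1}{66} \left(- \frac{1}{99}\right) \left(-4356 + \left(\frac{891}{7} + \frac{297 \sqrt{3}}{7}\right)\right) \frac{3}{83} = \frac{1}{66} \left(- \frac{1}{99}\right) \left(- \frac{29601}{7} + \frac{297 \sqrt{3}}{7}\right) \frac{3}{83} = \left(\frac{299}{462} - \frac{\sqrt{3}}{154}\right) \frac{3}{83} = \frac{299}{12782} - \frac{3 \sqrt{3}}{12782}$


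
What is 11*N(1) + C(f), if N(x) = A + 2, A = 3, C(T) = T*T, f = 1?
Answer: 56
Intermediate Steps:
C(T) = T²
N(x) = 5 (N(x) = 3 + 2 = 5)
11*N(1) + C(f) = 11*5 + 1² = 55 + 1 = 56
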